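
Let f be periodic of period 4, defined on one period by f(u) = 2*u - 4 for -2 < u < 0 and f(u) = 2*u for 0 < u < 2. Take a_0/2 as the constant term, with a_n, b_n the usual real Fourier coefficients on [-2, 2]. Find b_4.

-2/pi

b_4 = 1/2 ∫_{-2}^{2} f(u) sin(2*pi*u) du.
Split the integral at the breakpoints.
Integrating by parts (boundary term plus one more integral), an antiderivative of (2*u - 4) sin(2*pi*u) is -u*cos(2*pi*u)/pi + sin(2*pi*u)/(2*pi**2) + 2*cos(2*pi*u)/pi; evaluating from -2 to 0: ∫_{-2}^{0} (2*u - 4) sin(2*pi*u) du = (2/pi) - (4/pi) = -2/pi.
Integrating by parts (boundary term plus one more integral), an antiderivative of (2*u) sin(2*pi*u) is -u*cos(2*pi*u)/pi + sin(2*pi*u)/(2*pi**2); evaluating from 0 to 2: ∫_{0}^{2} (2*u) sin(2*pi*u) du = (-2/pi) - (0) = -2/pi.
Summing the pieces and multiplying by (1/2) gives b_4 = -2/pi.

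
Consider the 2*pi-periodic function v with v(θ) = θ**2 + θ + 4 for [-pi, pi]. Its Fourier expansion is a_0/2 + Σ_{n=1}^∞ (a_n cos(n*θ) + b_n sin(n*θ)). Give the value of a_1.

a_1 = 1/pi ∫_{-pi}^{pi} v(θ) cos(θ) dθ.
Integrating by parts twice (tabular method), an antiderivative of (θ**2 + θ + 4) cos(θ) is θ**2*sin(θ) + θ*sin(θ) + 2*θ*cos(θ) + 2*sin(θ) + cos(θ); evaluating from -pi to pi: ∫_{-pi}^{pi} (θ**2 + θ + 4) cos(θ) dθ = (-2*pi - 1) - (-1 + 2*pi) = -4*pi.
Hence a_1 = (1/pi)·(-4*pi) = -4.

-4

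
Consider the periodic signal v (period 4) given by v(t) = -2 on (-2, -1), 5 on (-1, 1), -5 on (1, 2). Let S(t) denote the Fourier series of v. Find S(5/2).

t = 5/2 differs from t = -3/2 by 1 full period(s), and the series is 4-periodic.
v is continuous at t = -3/2 with value -2, so the series converges to -2 there.

-2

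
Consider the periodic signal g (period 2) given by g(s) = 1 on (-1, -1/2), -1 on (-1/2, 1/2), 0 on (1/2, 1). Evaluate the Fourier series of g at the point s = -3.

1/2

s = -3 differs from s = 1 by -2 full period(s), and the series is 2-periodic.
At s = 1 the one-sided limits are g(1^-) = 0 and g(1^+) = 1.
By Dirichlet's theorem the series converges to their average, [(0) + (1)]/2 = 1/2.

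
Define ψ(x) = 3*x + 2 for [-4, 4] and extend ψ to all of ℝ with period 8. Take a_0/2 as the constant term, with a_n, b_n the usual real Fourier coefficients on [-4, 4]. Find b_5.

24/(5*pi)

b_5 = 1/4 ∫_{-4}^{4} ψ(x) sin(5*pi*x/4) dx.
Integrating by parts (boundary term plus one more integral), an antiderivative of (3*x + 2) sin(5*pi*x/4) is -12*x*cos(5*pi*x/4)/(5*pi) + 48*sin(5*pi*x/4)/(25*pi**2) - 8*cos(5*pi*x/4)/(5*pi); evaluating from -4 to 4: ∫_{-4}^{4} (3*x + 2) sin(5*pi*x/4) dx = (56/(5*pi)) - (-8/pi) = 96/(5*pi).
Hence b_5 = (1/4)·(96/(5*pi)) = 24/(5*pi).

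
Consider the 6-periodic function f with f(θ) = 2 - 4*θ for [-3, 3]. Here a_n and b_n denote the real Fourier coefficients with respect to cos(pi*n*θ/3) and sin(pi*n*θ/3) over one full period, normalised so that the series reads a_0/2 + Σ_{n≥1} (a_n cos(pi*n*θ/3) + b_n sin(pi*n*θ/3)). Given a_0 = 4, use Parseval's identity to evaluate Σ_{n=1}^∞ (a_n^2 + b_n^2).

96

Parseval: a_0^2/2 + Σ_{n≥1} (a_n^2+b_n^2) = 1/3 ∫_{-3}^{3} f(θ)^2 dθ = 104.
Subtract a_0^2/2 = 8: Σ (a_n^2+b_n^2) = 96.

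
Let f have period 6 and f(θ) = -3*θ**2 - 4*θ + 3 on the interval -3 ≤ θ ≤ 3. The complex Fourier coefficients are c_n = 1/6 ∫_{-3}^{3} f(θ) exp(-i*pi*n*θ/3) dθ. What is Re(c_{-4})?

-27/(8*pi**2)

Since f is real-valued, Re(c_{-4}) = 1/6 ∫_{-3}^{3} f(θ) cos(-4*pi*θ/3) dθ = a_{4}/2.
Integrating by parts twice (tabular method), an antiderivative of (-3*θ**2 - 4*θ + 3) cos(-4*pi*θ/3) is -9*θ**2*sin(4*pi*θ/3)/(4*pi) - 3*θ*sin(4*pi*θ/3)/pi - 27*θ*cos(4*pi*θ/3)/(8*pi**2) + 81*sin(4*pi*θ/3)/(32*pi**3) + 9*sin(4*pi*θ/3)/(4*pi) - 9*cos(4*pi*θ/3)/(4*pi**2); evaluating from -3 to 3: ∫_{-3}^{3} (-3*θ**2 - 4*θ + 3) cos(-4*pi*θ/3) dθ = (-99/(8*pi**2)) - (63/(8*pi**2)) = -81/(4*pi**2).
Hence Re(c_{-4}) = (1/6)·(-81/(4*pi**2)) = -27/(8*pi**2).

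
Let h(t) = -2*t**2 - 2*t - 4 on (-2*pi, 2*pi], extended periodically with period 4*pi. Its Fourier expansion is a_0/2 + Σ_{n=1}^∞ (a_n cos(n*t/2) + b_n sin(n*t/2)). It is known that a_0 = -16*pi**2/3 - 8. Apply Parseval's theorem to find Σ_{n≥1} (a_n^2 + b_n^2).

Parseval: a_0^2/2 + Σ_{n≥1} (a_n^2+b_n^2) = (1/(2*pi)) ∫_{-2*pi}^{2*pi} h(t)^2 dt = 32 + 160*pi**2/3 + 128*pi**4/5.
Subtract a_0^2/2 = 32*(3 + 2*pi**2)**2/9: Σ (a_n^2+b_n^2) = 32*pi**2*(15 + 16*pi**2)/45.

32*pi**2*(15 + 16*pi**2)/45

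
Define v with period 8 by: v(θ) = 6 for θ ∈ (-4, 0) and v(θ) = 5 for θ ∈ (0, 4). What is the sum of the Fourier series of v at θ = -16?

11/2

θ = -16 differs from θ = 0 by -2 full period(s), and the series is 8-periodic.
At θ = 0 the one-sided limits are v(0^-) = 6 and v(0^+) = 5.
By Dirichlet's theorem the series converges to their average, [(6) + (5)]/2 = 11/2.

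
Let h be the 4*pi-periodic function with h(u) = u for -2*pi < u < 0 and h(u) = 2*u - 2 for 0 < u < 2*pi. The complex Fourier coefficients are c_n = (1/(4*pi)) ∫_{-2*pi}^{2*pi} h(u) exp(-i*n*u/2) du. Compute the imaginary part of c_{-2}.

Since h is real-valued, Im(c_{-2}) = -(1/(4*pi)) ∫_{-2*pi}^{2*pi} h(u) sin(-u) du = b_{2}/2.
Split the integral at the breakpoints.
Integrating by parts (boundary term plus one more integral), an antiderivative of (u) sin(-u) is u*cos(u) - sin(u); evaluating from -2*pi to 0: ∫_{-2*pi}^{0} (u) sin(-u) du = (0) - (-2*pi) = 2*pi.
Integrating by parts (boundary term plus one more integral), an antiderivative of (2*u - 2) sin(-u) is 2*u*cos(u) - 2*sin(u) - 2*cos(u); evaluating from 0 to 2*pi: ∫_{0}^{2*pi} (2*u - 2) sin(-u) du = (-2 + 4*pi) - (-2) = 4*pi.
So ∫_{-2*pi}^{2*pi} h(u) sin(-u) du = 6*pi.
Hence Im(c_{-2}) = (-1/(4*pi))·(6*pi) = -3/2.

-3/2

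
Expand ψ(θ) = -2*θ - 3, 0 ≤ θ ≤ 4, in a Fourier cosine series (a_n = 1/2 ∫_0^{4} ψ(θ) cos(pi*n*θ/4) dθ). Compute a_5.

a_5 = 1/2 ∫_0^{4} (-2*θ - 3) cos(5*pi*θ/4) dθ.
Integrating by parts (boundary term plus one more integral), an antiderivative of (-2*θ - 3) cos(5*pi*θ/4) is -8*θ*sin(5*pi*θ/4)/(5*pi) - 12*sin(5*pi*θ/4)/(5*pi) - 32*cos(5*pi*θ/4)/(25*pi**2); evaluating from 0 to 4: ∫_{0}^{4} (-2*θ - 3) cos(5*pi*θ/4) dθ = (32/(25*pi**2)) - (-32/(25*pi**2)) = 64/(25*pi**2).
Hence a_5 = (1/2)·(64/(25*pi**2)) = 32/(25*pi**2).

32/(25*pi**2)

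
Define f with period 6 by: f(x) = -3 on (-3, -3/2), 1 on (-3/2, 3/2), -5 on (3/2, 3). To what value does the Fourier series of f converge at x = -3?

-4

At x = -3 the one-sided limits are f(-3^-) = -5 and f(-3^+) = -3.
By Dirichlet's theorem the series converges to their average, [(-5) + (-3)]/2 = -4.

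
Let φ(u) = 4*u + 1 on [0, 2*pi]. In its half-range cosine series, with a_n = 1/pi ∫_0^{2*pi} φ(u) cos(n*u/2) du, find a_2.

a_2 = 1/pi ∫_0^{2*pi} (4*u + 1) cos(u) du.
Integrating by parts (boundary term plus one more integral), an antiderivative of (4*u + 1) cos(u) is 4*u*sin(u) + sin(u) + 4*cos(u); evaluating from 0 to 2*pi: ∫_{0}^{2*pi} (4*u + 1) cos(u) du = (4) - (4) = 0.
Hence a_2 = (1/pi)·(0) = 0.

0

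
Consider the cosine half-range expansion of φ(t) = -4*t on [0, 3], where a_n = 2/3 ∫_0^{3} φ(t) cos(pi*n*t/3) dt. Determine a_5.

a_5 = 2/3 ∫_0^{3} (-4*t) cos(5*pi*t/3) dt.
Integrating by parts (boundary term plus one more integral), an antiderivative of (-4*t) cos(5*pi*t/3) is -12*t*sin(5*pi*t/3)/(5*pi) - 36*cos(5*pi*t/3)/(25*pi**2); evaluating from 0 to 3: ∫_{0}^{3} (-4*t) cos(5*pi*t/3) dt = (36/(25*pi**2)) - (-36/(25*pi**2)) = 72/(25*pi**2).
Hence a_5 = (2/3)·(72/(25*pi**2)) = 48/(25*pi**2).

48/(25*pi**2)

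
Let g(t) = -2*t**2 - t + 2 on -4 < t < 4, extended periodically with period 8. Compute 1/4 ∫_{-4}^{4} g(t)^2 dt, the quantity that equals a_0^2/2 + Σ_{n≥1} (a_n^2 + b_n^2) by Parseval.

5144/15

1/4 ∫_{-4}^{4} g(t)^2 dt = 1/4 · (20576/15) = 5144/15.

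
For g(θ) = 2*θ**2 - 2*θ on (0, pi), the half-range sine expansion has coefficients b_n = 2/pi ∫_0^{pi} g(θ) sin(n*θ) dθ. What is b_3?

b_3 = 2/pi ∫_0^{pi} (2*θ**2 - 2*θ) sin(3*θ) dθ.
Integrating by parts twice (tabular method), an antiderivative of (2*θ**2 - 2*θ) sin(3*θ) is -2*θ**2*cos(3*θ)/3 + 4*θ*sin(3*θ)/9 + 2*θ*cos(3*θ)/3 - 2*sin(3*θ)/9 + 4*cos(3*θ)/27; evaluating from 0 to pi: ∫_{0}^{pi} (2*θ**2 - 2*θ) sin(3*θ) dθ = (-2*pi/3 - 4/27 + 2*pi**2/3) - (4/27) = -2*pi/3 - 8/27 + 2*pi**2/3.
Hence b_3 = (2/pi)·(-2*pi/3 - 8/27 + 2*pi**2/3) = 4*(-9*pi - 4 + 9*pi**2)/(27*pi).

4*(-9*pi - 4 + 9*pi**2)/(27*pi)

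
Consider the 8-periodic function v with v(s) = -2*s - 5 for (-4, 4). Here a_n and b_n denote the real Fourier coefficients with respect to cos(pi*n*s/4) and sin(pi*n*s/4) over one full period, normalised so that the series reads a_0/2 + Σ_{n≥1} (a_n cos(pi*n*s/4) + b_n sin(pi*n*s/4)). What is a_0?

-10

a_0 = 1/4 ∫_{-4}^{4} v(s) ds = 1/4 · (-40) = -10.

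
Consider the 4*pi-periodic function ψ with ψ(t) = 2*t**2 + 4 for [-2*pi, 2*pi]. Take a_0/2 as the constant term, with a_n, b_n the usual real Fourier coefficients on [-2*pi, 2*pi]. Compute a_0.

8 + 16*pi**2/3

a_0 = (1/(2*pi)) ∫_{-2*pi}^{2*pi} ψ(t) dt = (1/(2*pi)) · (16*pi + 32*pi**3/3) = 8 + 16*pi**2/3.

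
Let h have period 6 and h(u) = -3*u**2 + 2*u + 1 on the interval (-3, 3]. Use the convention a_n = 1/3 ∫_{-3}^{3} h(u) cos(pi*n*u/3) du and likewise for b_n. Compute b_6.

-2/pi

b_6 = 1/3 ∫_{-3}^{3} h(u) sin(2*pi*u) du.
Integrating by parts twice (tabular method), an antiderivative of (-3*u**2 + 2*u + 1) sin(2*pi*u) is 3*u**2*cos(2*pi*u)/(2*pi) - 3*u*sin(2*pi*u)/(2*pi**2) - u*cos(2*pi*u)/pi + sin(2*pi*u)/(2*pi**2) - cos(2*pi*u)/(2*pi) - 3*cos(2*pi*u)/(4*pi**3); evaluating from -3 to 3: ∫_{-3}^{3} (-3*u**2 + 2*u + 1) sin(2*pi*u) du = (-3/(4*pi**3) + 10/pi) - (-3/(4*pi**3) + 16/pi) = -6/pi.
Hence b_6 = (1/3)·(-6/pi) = -2/pi.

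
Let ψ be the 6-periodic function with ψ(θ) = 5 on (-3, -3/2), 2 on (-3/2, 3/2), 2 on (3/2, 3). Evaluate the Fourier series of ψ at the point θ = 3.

7/2

θ = 3 differs from θ = -3 by 1 full period(s), and the series is 6-periodic.
At θ = -3 the one-sided limits are ψ(-3^-) = 2 and ψ(-3^+) = 5.
By Dirichlet's theorem the series converges to their average, [(2) + (5)]/2 = 7/2.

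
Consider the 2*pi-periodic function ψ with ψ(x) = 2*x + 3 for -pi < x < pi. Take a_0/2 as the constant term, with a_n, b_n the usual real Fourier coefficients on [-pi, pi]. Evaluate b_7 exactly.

b_7 = 1/pi ∫_{-pi}^{pi} ψ(x) sin(7*x) dx.
Integrating by parts (boundary term plus one more integral), an antiderivative of (2*x + 3) sin(7*x) is -2*x*cos(7*x)/7 + 2*sin(7*x)/49 - 3*cos(7*x)/7; evaluating from -pi to pi: ∫_{-pi}^{pi} (2*x + 3) sin(7*x) dx = (3/7 + 2*pi/7) - (3/7 - 2*pi/7) = 4*pi/7.
Hence b_7 = (1/pi)·(4*pi/7) = 4/7.

4/7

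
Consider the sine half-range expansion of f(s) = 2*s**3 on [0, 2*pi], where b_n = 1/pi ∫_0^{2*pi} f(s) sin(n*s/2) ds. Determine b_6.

b_6 = 1/pi ∫_0^{2*pi} (2*s**3) sin(3*s) ds.
Integrating by parts three times (tabular method), an antiderivative of (2*s**3) sin(3*s) is -2*s**3*cos(3*s)/3 + 2*s**2*sin(3*s)/3 + 4*s*cos(3*s)/9 - 4*sin(3*s)/27; evaluating from 0 to 2*pi: ∫_{0}^{2*pi} (2*s**3) sin(3*s) ds = (8*pi*(1 - 6*pi**2)/9) - (0) = 8*pi*(1 - 6*pi**2)/9.
Hence b_6 = (1/pi)·(8*pi*(1 - 6*pi**2)/9) = 8/9 - 16*pi**2/3.

8/9 - 16*pi**2/3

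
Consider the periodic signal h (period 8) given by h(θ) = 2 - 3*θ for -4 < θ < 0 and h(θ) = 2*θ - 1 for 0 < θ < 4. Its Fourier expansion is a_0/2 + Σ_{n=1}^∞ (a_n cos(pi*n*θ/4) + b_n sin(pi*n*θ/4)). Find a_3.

-40/(9*pi**2)

a_3 = 1/4 ∫_{-4}^{4} h(θ) cos(3*pi*θ/4) dθ.
Split the integral at the breakpoints.
Integrating by parts (boundary term plus one more integral), an antiderivative of (2 - 3*θ) cos(3*pi*θ/4) is -4*θ*sin(3*pi*θ/4)/pi + 8*sin(3*pi*θ/4)/(3*pi) - 16*cos(3*pi*θ/4)/(3*pi**2); evaluating from -4 to 0: ∫_{-4}^{0} (2 - 3*θ) cos(3*pi*θ/4) dθ = (-16/(3*pi**2)) - (16/(3*pi**2)) = -32/(3*pi**2).
Integrating by parts (boundary term plus one more integral), an antiderivative of (2*θ - 1) cos(3*pi*θ/4) is 8*θ*sin(3*pi*θ/4)/(3*pi) - 4*sin(3*pi*θ/4)/(3*pi) + 32*cos(3*pi*θ/4)/(9*pi**2); evaluating from 0 to 4: ∫_{0}^{4} (2*θ - 1) cos(3*pi*θ/4) dθ = (-32/(9*pi**2)) - (32/(9*pi**2)) = -64/(9*pi**2).
Summing the pieces and multiplying by (1/4) gives a_3 = -40/(9*pi**2).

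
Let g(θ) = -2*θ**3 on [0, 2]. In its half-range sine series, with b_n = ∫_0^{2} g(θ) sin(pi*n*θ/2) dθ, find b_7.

32*(6 - 49*pi**2)/(343*pi**3)

b_7 = ∫_0^{2} (-2*θ**3) sin(7*pi*θ/2) dθ.
Integrating by parts three times (tabular method), an antiderivative of (-2*θ**3) sin(7*pi*θ/2) is 4*θ**3*cos(7*pi*θ/2)/(7*pi) - 24*θ**2*sin(7*pi*θ/2)/(49*pi**2) - 96*θ*cos(7*pi*θ/2)/(343*pi**3) + 192*sin(7*pi*θ/2)/(2401*pi**4); evaluating from 0 to 2: ∫_{0}^{2} (-2*θ**3) sin(7*pi*θ/2) dθ = (32*(6 - 49*pi**2)/(343*pi**3)) - (0) = 32*(6 - 49*pi**2)/(343*pi**3).
Hence b_7 = 32*(6 - 49*pi**2)/(343*pi**3).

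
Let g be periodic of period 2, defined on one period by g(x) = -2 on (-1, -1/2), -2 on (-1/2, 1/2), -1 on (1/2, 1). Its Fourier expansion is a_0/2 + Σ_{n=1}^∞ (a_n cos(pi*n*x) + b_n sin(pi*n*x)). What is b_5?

1/(5*pi)

b_5 = ∫_{-1}^{1} g(x) sin(5*pi*x) dx.
Split the integral at the breakpoints.
Directly, an antiderivative of (-2) sin(5*pi*x) is 2*cos(5*pi*x)/(5*pi); evaluating from -1 to -1/2: ∫_{-1}^{-1/2} (-2) sin(5*pi*x) dx = (0) - (-2/(5*pi)) = 2/(5*pi).
Directly, an antiderivative of (-2) sin(5*pi*x) is 2*cos(5*pi*x)/(5*pi); evaluating from -1/2 to 1/2: ∫_{-1/2}^{1/2} (-2) sin(5*pi*x) dx = (0) - (0) = 0.
Directly, an antiderivative of (-1) sin(5*pi*x) is cos(5*pi*x)/(5*pi); evaluating from 1/2 to 1: ∫_{1/2}^{1} (-1) sin(5*pi*x) dx = (-1/(5*pi)) - (0) = -1/(5*pi).
Summing the pieces gives b_5 = 1/(5*pi).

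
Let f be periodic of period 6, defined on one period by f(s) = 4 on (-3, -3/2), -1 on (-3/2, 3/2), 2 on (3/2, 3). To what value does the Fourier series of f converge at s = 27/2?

s = 27/2 differs from s = 3/2 by 2 full period(s), and the series is 6-periodic.
At s = 3/2 the one-sided limits are f(3/2^-) = -1 and f(3/2^+) = 2.
By Dirichlet's theorem the series converges to their average, [(-1) + (2)]/2 = 1/2.

1/2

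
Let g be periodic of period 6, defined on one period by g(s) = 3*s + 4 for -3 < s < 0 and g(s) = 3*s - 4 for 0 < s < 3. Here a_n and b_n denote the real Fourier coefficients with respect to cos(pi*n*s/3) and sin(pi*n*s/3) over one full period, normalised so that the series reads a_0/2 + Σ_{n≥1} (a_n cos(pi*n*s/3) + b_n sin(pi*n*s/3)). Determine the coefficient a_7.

0

a_7 = 1/3 ∫_{-3}^{3} g(s) cos(7*pi*s/3) ds.
g is odd and cos(7*pi*s/3) is even, so the integrand is odd over a symmetric interval and the integral vanishes.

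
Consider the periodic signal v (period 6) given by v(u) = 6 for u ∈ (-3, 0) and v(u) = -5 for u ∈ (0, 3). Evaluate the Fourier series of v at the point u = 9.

1/2

u = 9 differs from u = -3 by 2 full period(s), and the series is 6-periodic.
At u = -3 the one-sided limits are v(-3^-) = -5 and v(-3^+) = 6.
By Dirichlet's theorem the series converges to their average, [(-5) + (6)]/2 = 1/2.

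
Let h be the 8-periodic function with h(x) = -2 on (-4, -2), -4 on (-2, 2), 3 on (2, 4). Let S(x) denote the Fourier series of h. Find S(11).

3

x = 11 differs from x = 3 by 1 full period(s), and the series is 8-periodic.
h is continuous at x = 3 with value 3, so the series converges to 3 there.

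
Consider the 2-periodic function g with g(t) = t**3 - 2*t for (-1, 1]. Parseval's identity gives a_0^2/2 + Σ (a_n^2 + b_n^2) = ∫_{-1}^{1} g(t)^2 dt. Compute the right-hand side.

∫_{-1}^{1} g(t)^2 dt = 142/105.

142/105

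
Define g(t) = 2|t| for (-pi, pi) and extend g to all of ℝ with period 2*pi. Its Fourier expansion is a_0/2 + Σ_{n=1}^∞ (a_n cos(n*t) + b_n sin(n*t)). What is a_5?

a_5 = 1/pi ∫_{-pi}^{pi} g(t) cos(5*t) dt.
g is even and cos(5*t) is even, so the integrand is even and a_5 = 2/pi ∫_0^{pi} g(t) cos(5*t) dt.
Integrating by parts (boundary term plus one more integral), an antiderivative of (2*t) cos(5*t) is 2*t*sin(5*t)/5 + 2*cos(5*t)/25; evaluating from 0 to pi: ∫_{0}^{pi} (2*t) cos(5*t) dt = (-2/25) - (2/25) = -4/25.
Hence a_5 = (2/pi)·(-4/25) = -8/(25*pi).

-8/(25*pi)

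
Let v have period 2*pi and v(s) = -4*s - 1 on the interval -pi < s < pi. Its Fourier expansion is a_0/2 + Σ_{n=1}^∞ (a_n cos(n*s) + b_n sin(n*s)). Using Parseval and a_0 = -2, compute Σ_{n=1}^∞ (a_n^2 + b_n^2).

32*pi**2/3

Parseval: a_0^2/2 + Σ_{n≥1} (a_n^2+b_n^2) = 1/pi ∫_{-pi}^{pi} v(s)^2 ds = 2 + 32*pi**2/3.
Subtract a_0^2/2 = 2: Σ (a_n^2+b_n^2) = 32*pi**2/3.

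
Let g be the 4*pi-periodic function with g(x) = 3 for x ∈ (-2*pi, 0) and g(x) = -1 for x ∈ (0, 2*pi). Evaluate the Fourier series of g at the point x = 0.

1

At x = 0 the one-sided limits are g(0^-) = 3 and g(0^+) = -1.
By Dirichlet's theorem the series converges to their average, [(3) + (-1)]/2 = 1.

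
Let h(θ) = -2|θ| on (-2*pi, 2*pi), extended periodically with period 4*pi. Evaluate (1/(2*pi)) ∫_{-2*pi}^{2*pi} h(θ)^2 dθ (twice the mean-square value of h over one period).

32*pi**2/3

(1/(2*pi)) ∫_{-2*pi}^{2*pi} h(θ)^2 dθ = (1/(2*pi)) · (64*pi**3/3) = 32*pi**2/3.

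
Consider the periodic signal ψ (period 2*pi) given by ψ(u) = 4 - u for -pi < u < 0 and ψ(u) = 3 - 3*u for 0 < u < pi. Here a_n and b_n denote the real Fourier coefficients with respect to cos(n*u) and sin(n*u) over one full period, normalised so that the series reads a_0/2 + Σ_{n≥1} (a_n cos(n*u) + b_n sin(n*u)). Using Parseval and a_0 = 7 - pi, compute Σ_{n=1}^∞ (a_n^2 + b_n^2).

1/2 + 2*pi + 17*pi**2/6

Parseval: a_0^2/2 + Σ_{n≥1} (a_n^2+b_n^2) = 1/pi ∫_{-pi}^{pi} ψ(u)^2 du = -5*pi + 25 + 10*pi**2/3.
Subtract a_0^2/2 = (7 - pi)**2/2: Σ (a_n^2+b_n^2) = 1/2 + 2*pi + 17*pi**2/6.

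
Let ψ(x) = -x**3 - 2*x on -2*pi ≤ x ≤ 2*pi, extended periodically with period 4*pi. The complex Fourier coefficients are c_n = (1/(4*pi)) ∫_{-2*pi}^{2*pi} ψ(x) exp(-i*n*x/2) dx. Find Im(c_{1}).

-44 + 8*pi**2

Since ψ is real-valued, Im(c_{1}) = -(1/(4*pi)) ∫_{-2*pi}^{2*pi} ψ(x) sin(x/2) dx = -b_{1}/2.
ψ is odd and sin(x/2) is odd, so the integrand is even: ∫_{-2*pi}^{2*pi} ψ(x) sin(x/2) dx = 2∫_0^{2*pi} ψ(x) sin(x/2) dx.
Integrating by parts three times (tabular method), an antiderivative of (-x**3 - 2*x) sin(x/2) is 2*x**3*cos(x/2) - 12*x**2*sin(x/2) - 44*x*cos(x/2) + 88*sin(x/2); evaluating from 0 to 2*pi: ∫_{0}^{2*pi} (-x**3 - 2*x) sin(x/2) dx = (-16*pi**3 + 88*pi) - (0) = -16*pi**3 + 88*pi.
So ∫_{-2*pi}^{2*pi} ψ(x) sin(x/2) dx = -32*pi**3 + 176*pi.
Hence Im(c_{1}) = (-1/(4*pi))·(-32*pi**3 + 176*pi) = -44 + 8*pi**2.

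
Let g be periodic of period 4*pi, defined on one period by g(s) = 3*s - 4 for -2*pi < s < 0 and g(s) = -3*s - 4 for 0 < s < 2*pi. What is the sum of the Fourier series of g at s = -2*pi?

g is continuous at s = -2*pi with value -6*pi - 4, so the series converges to -6*pi - 4 there.

-6*pi - 4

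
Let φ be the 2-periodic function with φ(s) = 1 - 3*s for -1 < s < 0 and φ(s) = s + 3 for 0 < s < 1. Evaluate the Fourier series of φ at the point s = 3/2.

5/2

s = 3/2 differs from s = -1/2 by 1 full period(s), and the series is 2-periodic.
φ is continuous at s = -1/2 with value 5/2, so the series converges to 5/2 there.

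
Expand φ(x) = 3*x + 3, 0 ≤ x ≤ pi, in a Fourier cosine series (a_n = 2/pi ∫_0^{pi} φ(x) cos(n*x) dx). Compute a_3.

a_3 = 2/pi ∫_0^{pi} (3*x + 3) cos(3*x) dx.
Integrating by parts (boundary term plus one more integral), an antiderivative of (3*x + 3) cos(3*x) is x*sin(3*x) + sin(3*x) + cos(3*x)/3; evaluating from 0 to pi: ∫_{0}^{pi} (3*x + 3) cos(3*x) dx = (-1/3) - (1/3) = -2/3.
Hence a_3 = (2/pi)·(-2/3) = -4/(3*pi).

-4/(3*pi)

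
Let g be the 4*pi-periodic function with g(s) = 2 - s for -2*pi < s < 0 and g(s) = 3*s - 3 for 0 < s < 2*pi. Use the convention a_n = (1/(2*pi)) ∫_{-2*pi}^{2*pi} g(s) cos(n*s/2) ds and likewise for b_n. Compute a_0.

-1 + 4*pi

a_0 = (1/(2*pi)) ∫_{-2*pi}^{2*pi} g(s) ds = (1/(2*pi)) · (2*pi*(-1 + 4*pi)) = -1 + 4*pi.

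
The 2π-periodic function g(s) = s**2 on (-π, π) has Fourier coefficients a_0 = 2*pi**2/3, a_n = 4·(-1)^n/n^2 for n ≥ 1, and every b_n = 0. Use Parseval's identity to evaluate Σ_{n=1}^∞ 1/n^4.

pi**4/90

Parseval: a_0^2/2 + Σ a_n^2 = (1/π) ∫_{-π}^{π} g(s)^2 ds = 2*pi**4/5.
Subtract a_0^2/2 = 2*pi**4/9: Σ a_n^2 = 8*pi**4/45.
Since a_n^2 = 16/n^4, Σ 1/n^4 = pi**4/90.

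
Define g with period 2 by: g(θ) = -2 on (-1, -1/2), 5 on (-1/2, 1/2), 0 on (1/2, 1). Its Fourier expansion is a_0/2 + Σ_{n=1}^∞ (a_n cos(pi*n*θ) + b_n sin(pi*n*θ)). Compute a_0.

4

a_0 = ∫_{-1}^{1} g(θ) dθ = 4.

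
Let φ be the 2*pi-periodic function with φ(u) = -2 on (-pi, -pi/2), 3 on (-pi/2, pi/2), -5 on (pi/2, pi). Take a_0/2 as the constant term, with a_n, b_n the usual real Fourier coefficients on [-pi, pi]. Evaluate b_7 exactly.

b_7 = 1/pi ∫_{-pi}^{pi} φ(u) sin(7*u) du.
Split the integral at the breakpoints.
Directly, an antiderivative of (-2) sin(7*u) is 2*cos(7*u)/7; evaluating from -pi to -pi/2: ∫_{-pi}^{-pi/2} (-2) sin(7*u) du = (0) - (-2/7) = 2/7.
Directly, an antiderivative of (3) sin(7*u) is -3*cos(7*u)/7; evaluating from -pi/2 to pi/2: ∫_{-pi/2}^{pi/2} (3) sin(7*u) du = (0) - (0) = 0.
Directly, an antiderivative of (-5) sin(7*u) is 5*cos(7*u)/7; evaluating from pi/2 to pi: ∫_{pi/2}^{pi} (-5) sin(7*u) du = (-5/7) - (0) = -5/7.
Summing the pieces and multiplying by (1/pi) gives b_7 = -3/(7*pi).

-3/(7*pi)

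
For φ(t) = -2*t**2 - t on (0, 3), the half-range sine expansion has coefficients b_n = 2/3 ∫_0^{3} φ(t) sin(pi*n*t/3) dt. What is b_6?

7/pi

b_6 = 2/3 ∫_0^{3} (-2*t**2 - t) sin(2*pi*t) dt.
Integrating by parts twice (tabular method), an antiderivative of (-2*t**2 - t) sin(2*pi*t) is t**2*cos(2*pi*t)/pi - t*sin(2*pi*t)/pi**2 + t*cos(2*pi*t)/(2*pi) - sin(2*pi*t)/(4*pi**2) - cos(2*pi*t)/(2*pi**3); evaluating from 0 to 3: ∫_{0}^{3} (-2*t**2 - t) sin(2*pi*t) dt = ((-1 + 21*pi**2)/(2*pi**3)) - (-1/(2*pi**3)) = 21/(2*pi).
Hence b_6 = (2/3)·(21/(2*pi)) = 7/pi.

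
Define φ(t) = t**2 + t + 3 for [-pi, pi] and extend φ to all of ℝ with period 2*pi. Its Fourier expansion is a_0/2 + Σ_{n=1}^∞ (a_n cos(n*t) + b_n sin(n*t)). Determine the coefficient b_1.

b_1 = 1/pi ∫_{-pi}^{pi} φ(t) sin(t) dt.
Integrating by parts twice (tabular method), an antiderivative of (t**2 + t + 3) sin(t) is -t**2*cos(t) + 2*t*sin(t) - t*cos(t) + sin(t) - cos(t); evaluating from -pi to pi: ∫_{-pi}^{pi} (t**2 + t + 3) sin(t) dt = (1 + pi + pi**2) - (-pi + 1 + pi**2) = 2*pi.
Hence b_1 = (1/pi)·(2*pi) = 2.

2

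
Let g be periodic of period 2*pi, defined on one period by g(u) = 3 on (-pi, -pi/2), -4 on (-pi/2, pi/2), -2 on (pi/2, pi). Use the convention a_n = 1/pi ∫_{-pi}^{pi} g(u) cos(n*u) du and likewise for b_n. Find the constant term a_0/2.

a_0 = 1/pi ∫_{-pi}^{pi} g(u) du = 1/pi · (-7*pi/2) = -7/2.
So the constant term a_0/2 = -7/4.

-7/4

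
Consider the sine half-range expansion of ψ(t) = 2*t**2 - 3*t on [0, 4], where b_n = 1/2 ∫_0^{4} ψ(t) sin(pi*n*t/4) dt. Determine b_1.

b_1 = 1/2 ∫_0^{4} (2*t**2 - 3*t) sin(pi*t/4) dt.
Integrating by parts twice (tabular method), an antiderivative of (2*t**2 - 3*t) sin(pi*t/4) is -8*t**2*cos(pi*t/4)/pi + 64*t*sin(pi*t/4)/pi**2 + 12*t*cos(pi*t/4)/pi - 48*sin(pi*t/4)/pi**2 + 256*cos(pi*t/4)/pi**3; evaluating from 0 to 4: ∫_{0}^{4} (2*t**2 - 3*t) sin(pi*t/4) dt = (-256/pi**3 + 80/pi) - (256/pi**3) = -512/pi**3 + 80/pi.
Hence b_1 = (1/2)·(-512/pi**3 + 80/pi) = -256/pi**3 + 40/pi.

-256/pi**3 + 40/pi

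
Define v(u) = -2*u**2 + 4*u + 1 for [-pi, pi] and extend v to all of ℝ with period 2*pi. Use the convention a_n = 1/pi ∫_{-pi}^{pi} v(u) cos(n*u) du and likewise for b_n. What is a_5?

a_5 = 1/pi ∫_{-pi}^{pi} v(u) cos(5*u) du.
Integrating by parts twice (tabular method), an antiderivative of (-2*u**2 + 4*u + 1) cos(5*u) is -2*u**2*sin(5*u)/5 + 4*u*sin(5*u)/5 - 4*u*cos(5*u)/25 + 29*sin(5*u)/125 + 4*cos(5*u)/25; evaluating from -pi to pi: ∫_{-pi}^{pi} (-2*u**2 + 4*u + 1) cos(5*u) du = (-4/25 + 4*pi/25) - (-4*pi/25 - 4/25) = 8*pi/25.
Hence a_5 = (1/pi)·(8*pi/25) = 8/25.

8/25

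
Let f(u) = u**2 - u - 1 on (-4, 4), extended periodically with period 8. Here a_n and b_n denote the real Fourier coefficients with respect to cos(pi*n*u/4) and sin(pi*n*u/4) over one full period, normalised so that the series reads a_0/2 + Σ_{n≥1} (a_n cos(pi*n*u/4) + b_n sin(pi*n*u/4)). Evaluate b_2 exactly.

4/pi

b_2 = 1/4 ∫_{-4}^{4} f(u) sin(pi*u/2) du.
Integrating by parts twice (tabular method), an antiderivative of (u**2 - u - 1) sin(pi*u/2) is -2*u**2*cos(pi*u/2)/pi + 8*u*sin(pi*u/2)/pi**2 + 2*u*cos(pi*u/2)/pi - 4*sin(pi*u/2)/pi**2 + 16*cos(pi*u/2)/pi**3 + 2*cos(pi*u/2)/pi; evaluating from -4 to 4: ∫_{-4}^{4} (u**2 - u - 1) sin(pi*u/2) du = (-22/pi + 16/pi**3) - (-38/pi + 16/pi**3) = 16/pi.
Hence b_2 = (1/4)·(16/pi) = 4/pi.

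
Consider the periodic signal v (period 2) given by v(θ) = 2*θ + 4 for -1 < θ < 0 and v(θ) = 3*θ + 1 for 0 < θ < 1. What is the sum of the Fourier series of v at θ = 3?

θ = 3 differs from θ = -1 by 2 full period(s), and the series is 2-periodic.
At θ = -1 the one-sided limits are v(-1^-) = 4 and v(-1^+) = 2.
By Dirichlet's theorem the series converges to their average, [(4) + (2)]/2 = 3.

3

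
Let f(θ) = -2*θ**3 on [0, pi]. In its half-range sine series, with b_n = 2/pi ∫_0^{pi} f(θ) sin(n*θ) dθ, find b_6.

-1/9 + 2*pi**2/3

b_6 = 2/pi ∫_0^{pi} (-2*θ**3) sin(6*θ) dθ.
Integrating by parts three times (tabular method), an antiderivative of (-2*θ**3) sin(6*θ) is θ**3*cos(6*θ)/3 - θ**2*sin(6*θ)/6 - θ*cos(6*θ)/18 + sin(6*θ)/108; evaluating from 0 to pi: ∫_{0}^{pi} (-2*θ**3) sin(6*θ) dθ = (-pi/18 + pi**3/3) - (0) = -pi/18 + pi**3/3.
Hence b_6 = (2/pi)·(-pi/18 + pi**3/3) = -1/9 + 2*pi**2/3.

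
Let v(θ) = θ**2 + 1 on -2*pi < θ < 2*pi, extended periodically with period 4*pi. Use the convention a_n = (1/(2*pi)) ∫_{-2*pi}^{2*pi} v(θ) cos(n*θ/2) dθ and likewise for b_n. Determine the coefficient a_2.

a_2 = (1/(2*pi)) ∫_{-2*pi}^{2*pi} v(θ) cos(θ) dθ.
v is even and cos(θ) is even, so the integrand is even and a_2 = 1/pi ∫_0^{2*pi} v(θ) cos(θ) dθ.
Integrating by parts twice (tabular method), an antiderivative of (θ**2 + 1) cos(θ) is θ**2*sin(θ) + 2*θ*cos(θ) - sin(θ); evaluating from 0 to 2*pi: ∫_{0}^{2*pi} (θ**2 + 1) cos(θ) dθ = (4*pi) - (0) = 4*pi.
Hence a_2 = (1/pi)·(4*pi) = 4.

4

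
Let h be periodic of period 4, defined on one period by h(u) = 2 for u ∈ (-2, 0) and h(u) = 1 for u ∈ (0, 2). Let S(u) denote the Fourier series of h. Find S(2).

At u = 2 the one-sided limits are h(2^-) = 1 and h(2^+) = 2.
By Dirichlet's theorem the series converges to their average, [(1) + (2)]/2 = 3/2.

3/2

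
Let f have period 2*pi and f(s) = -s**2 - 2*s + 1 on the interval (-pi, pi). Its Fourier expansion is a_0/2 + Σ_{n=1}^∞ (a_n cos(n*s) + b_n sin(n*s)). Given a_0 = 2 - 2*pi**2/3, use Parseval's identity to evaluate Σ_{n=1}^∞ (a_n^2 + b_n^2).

Parseval: a_0^2/2 + Σ_{n≥1} (a_n^2+b_n^2) = 1/pi ∫_{-pi}^{pi} f(s)^2 ds = 2 + 4*pi**2/3 + 2*pi**4/5.
Subtract a_0^2/2 = 2*(3 - pi**2)**2/9: Σ (a_n^2+b_n^2) = 8*pi**2*(pi**2 + 15)/45.

8*pi**2*(pi**2 + 15)/45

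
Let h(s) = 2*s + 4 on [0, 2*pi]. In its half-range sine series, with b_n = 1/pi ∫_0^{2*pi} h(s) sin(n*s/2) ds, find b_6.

-4/3

b_6 = 1/pi ∫_0^{2*pi} (2*s + 4) sin(3*s) ds.
Integrating by parts (boundary term plus one more integral), an antiderivative of (2*s + 4) sin(3*s) is -2*s*cos(3*s)/3 + 2*sin(3*s)/9 - 4*cos(3*s)/3; evaluating from 0 to 2*pi: ∫_{0}^{2*pi} (2*s + 4) sin(3*s) ds = (-4*pi/3 - 4/3) - (-4/3) = -4*pi/3.
Hence b_6 = (1/pi)·(-4*pi/3) = -4/3.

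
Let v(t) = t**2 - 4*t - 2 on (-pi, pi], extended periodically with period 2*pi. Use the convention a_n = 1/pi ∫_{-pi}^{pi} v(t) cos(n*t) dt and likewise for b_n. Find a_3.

-4/9

a_3 = 1/pi ∫_{-pi}^{pi} v(t) cos(3*t) dt.
Integrating by parts twice (tabular method), an antiderivative of (t**2 - 4*t - 2) cos(3*t) is t**2*sin(3*t)/3 - 4*t*sin(3*t)/3 + 2*t*cos(3*t)/9 - 20*sin(3*t)/27 - 4*cos(3*t)/9; evaluating from -pi to pi: ∫_{-pi}^{pi} (t**2 - 4*t - 2) cos(3*t) dt = (4/9 - 2*pi/9) - (4/9 + 2*pi/9) = -4*pi/9.
Hence a_3 = (1/pi)·(-4*pi/9) = -4/9.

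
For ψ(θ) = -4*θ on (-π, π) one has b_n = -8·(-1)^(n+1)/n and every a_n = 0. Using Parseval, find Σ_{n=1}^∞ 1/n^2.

pi**2/6

Parseval: Σ b_n^2 = (1/π) ∫_{-π}^{π} ψ(θ)^2 dθ = 32*pi**2/3.
Σ b_n^2 = Σ 64/n^2, so Σ 1/n^2 = (32*pi**2/3)/64 = pi**2/6.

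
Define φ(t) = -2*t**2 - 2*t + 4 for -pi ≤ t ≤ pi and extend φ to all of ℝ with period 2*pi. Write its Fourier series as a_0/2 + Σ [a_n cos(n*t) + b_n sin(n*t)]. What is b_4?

1

b_4 = 1/pi ∫_{-pi}^{pi} φ(t) sin(4*t) dt.
Integrating by parts twice (tabular method), an antiderivative of (-2*t**2 - 2*t + 4) sin(4*t) is t**2*cos(4*t)/2 - t*sin(4*t)/4 + t*cos(4*t)/2 - sin(4*t)/8 - 17*cos(4*t)/16; evaluating from -pi to pi: ∫_{-pi}^{pi} (-2*t**2 - 2*t + 4) sin(4*t) dt = (-17/16 + pi/2 + pi**2/2) - (-pi/2 - 17/16 + pi**2/2) = pi.
Hence b_4 = (1/pi)·(pi) = 1.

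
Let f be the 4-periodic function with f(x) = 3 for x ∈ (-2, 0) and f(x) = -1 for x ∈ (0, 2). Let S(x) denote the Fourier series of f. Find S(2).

1

At x = 2 the one-sided limits are f(2^-) = -1 and f(2^+) = 3.
By Dirichlet's theorem the series converges to their average, [(-1) + (3)]/2 = 1.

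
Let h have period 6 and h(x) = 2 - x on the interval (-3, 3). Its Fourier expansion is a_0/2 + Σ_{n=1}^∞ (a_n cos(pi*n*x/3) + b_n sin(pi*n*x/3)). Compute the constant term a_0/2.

a_0 = 1/3 ∫_{-3}^{3} h(x) dx = 1/3 · (12) = 4.
So the constant term a_0/2 = 2.

2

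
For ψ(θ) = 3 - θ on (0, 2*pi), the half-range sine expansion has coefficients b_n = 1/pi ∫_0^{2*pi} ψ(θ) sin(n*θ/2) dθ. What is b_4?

b_4 = 1/pi ∫_0^{2*pi} (3 - θ) sin(2*θ) dθ.
Integrating by parts (boundary term plus one more integral), an antiderivative of (3 - θ) sin(2*θ) is θ*cos(2*θ)/2 - sin(2*θ)/4 - 3*cos(2*θ)/2; evaluating from 0 to 2*pi: ∫_{0}^{2*pi} (3 - θ) sin(2*θ) dθ = (-3/2 + pi) - (-3/2) = pi.
Hence b_4 = (1/pi)·(pi) = 1.

1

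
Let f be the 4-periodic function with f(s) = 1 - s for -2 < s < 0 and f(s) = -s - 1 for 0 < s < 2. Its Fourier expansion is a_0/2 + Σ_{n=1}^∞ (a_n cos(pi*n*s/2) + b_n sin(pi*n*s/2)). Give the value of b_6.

2/(3*pi)

b_6 = 1/2 ∫_{-2}^{2} f(s) sin(3*pi*s) ds.
f is odd and sin(3*pi*s) is odd, so the integrand is even and b_6 = ∫_0^{2} f(s) sin(3*pi*s) ds.
Integrating by parts (boundary term plus one more integral), an antiderivative of (-s - 1) sin(3*pi*s) is s*cos(3*pi*s)/(3*pi) - sin(3*pi*s)/(9*pi**2) + cos(3*pi*s)/(3*pi); evaluating from 0 to 2: ∫_{0}^{2} (-s - 1) sin(3*pi*s) ds = (1/pi) - (1/(3*pi)) = 2/(3*pi).
Hence b_6 = 2/(3*pi).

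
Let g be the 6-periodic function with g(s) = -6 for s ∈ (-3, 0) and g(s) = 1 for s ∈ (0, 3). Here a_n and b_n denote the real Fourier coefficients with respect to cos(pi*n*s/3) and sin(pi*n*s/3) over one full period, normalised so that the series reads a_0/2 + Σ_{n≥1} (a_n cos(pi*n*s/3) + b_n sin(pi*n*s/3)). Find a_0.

-5

a_0 = 1/3 ∫_{-3}^{3} g(s) ds = 1/3 · (-15) = -5.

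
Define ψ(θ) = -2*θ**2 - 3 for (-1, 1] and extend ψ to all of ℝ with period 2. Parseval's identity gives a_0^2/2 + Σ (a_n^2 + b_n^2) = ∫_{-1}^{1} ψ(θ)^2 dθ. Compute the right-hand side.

138/5

∫_{-1}^{1} ψ(θ)^2 dθ = 138/5.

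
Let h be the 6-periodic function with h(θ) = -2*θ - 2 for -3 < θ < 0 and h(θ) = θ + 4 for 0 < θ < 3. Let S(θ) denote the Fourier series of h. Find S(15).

θ = 15 differs from θ = 3 by 2 full period(s), and the series is 6-periodic.
At θ = 3 the one-sided limits are h(3^-) = 7 and h(3^+) = 4.
By Dirichlet's theorem the series converges to their average, [(7) + (4)]/2 = 11/2.

11/2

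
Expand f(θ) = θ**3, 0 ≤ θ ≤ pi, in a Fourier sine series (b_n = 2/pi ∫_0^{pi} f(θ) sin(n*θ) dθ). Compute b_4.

3/16 - pi**2/2

b_4 = 2/pi ∫_0^{pi} (θ**3) sin(4*θ) dθ.
Integrating by parts three times (tabular method), an antiderivative of (θ**3) sin(4*θ) is -θ**3*cos(4*θ)/4 + 3*θ**2*sin(4*θ)/16 + 3*θ*cos(4*θ)/32 - 3*sin(4*θ)/128; evaluating from 0 to pi: ∫_{0}^{pi} (θ**3) sin(4*θ) dθ = (pi*(3 - 8*pi**2)/32) - (0) = pi*(3 - 8*pi**2)/32.
Hence b_4 = (2/pi)·(pi*(3 - 8*pi**2)/32) = 3/16 - pi**2/2.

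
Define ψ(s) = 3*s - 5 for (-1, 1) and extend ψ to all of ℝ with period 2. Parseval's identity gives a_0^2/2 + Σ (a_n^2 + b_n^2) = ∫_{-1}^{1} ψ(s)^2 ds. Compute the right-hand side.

56

∫_{-1}^{1} ψ(s)^2 ds = 56.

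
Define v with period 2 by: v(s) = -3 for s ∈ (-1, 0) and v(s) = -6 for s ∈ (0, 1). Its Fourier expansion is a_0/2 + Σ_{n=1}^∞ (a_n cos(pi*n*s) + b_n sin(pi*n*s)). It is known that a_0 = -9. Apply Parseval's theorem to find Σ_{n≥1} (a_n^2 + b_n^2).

Parseval: a_0^2/2 + Σ_{n≥1} (a_n^2+b_n^2) = ∫_{-1}^{1} v(s)^2 ds = 45.
Subtract a_0^2/2 = 81/2: Σ (a_n^2+b_n^2) = 9/2.

9/2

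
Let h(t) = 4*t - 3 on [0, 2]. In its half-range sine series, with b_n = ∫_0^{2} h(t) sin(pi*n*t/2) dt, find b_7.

4/(7*pi)

b_7 = ∫_0^{2} (4*t - 3) sin(7*pi*t/2) dt.
Integrating by parts (boundary term plus one more integral), an antiderivative of (4*t - 3) sin(7*pi*t/2) is -8*t*cos(7*pi*t/2)/(7*pi) + 16*sin(7*pi*t/2)/(49*pi**2) + 6*cos(7*pi*t/2)/(7*pi); evaluating from 0 to 2: ∫_{0}^{2} (4*t - 3) sin(7*pi*t/2) dt = (10/(7*pi)) - (6/(7*pi)) = 4/(7*pi).
Hence b_7 = 4/(7*pi).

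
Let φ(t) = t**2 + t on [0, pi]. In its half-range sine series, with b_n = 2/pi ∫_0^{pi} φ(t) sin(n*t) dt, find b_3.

2*(-4 + 9*pi + 9*pi**2)/(27*pi)

b_3 = 2/pi ∫_0^{pi} (t**2 + t) sin(3*t) dt.
Integrating by parts twice (tabular method), an antiderivative of (t**2 + t) sin(3*t) is -t**2*cos(3*t)/3 + 2*t*sin(3*t)/9 - t*cos(3*t)/3 + sin(3*t)/9 + 2*cos(3*t)/27; evaluating from 0 to pi: ∫_{0}^{pi} (t**2 + t) sin(3*t) dt = (-2/27 + pi/3 + pi**2/3) - (2/27) = -4/27 + pi/3 + pi**2/3.
Hence b_3 = (2/pi)·(-4/27 + pi/3 + pi**2/3) = 2*(-4 + 9*pi + 9*pi**2)/(27*pi).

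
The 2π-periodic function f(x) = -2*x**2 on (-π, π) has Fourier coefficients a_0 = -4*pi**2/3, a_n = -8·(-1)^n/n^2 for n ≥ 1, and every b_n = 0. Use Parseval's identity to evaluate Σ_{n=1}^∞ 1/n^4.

Parseval: a_0^2/2 + Σ a_n^2 = (1/π) ∫_{-π}^{π} f(x)^2 dx = 8*pi**4/5.
Subtract a_0^2/2 = 8*pi**4/9: Σ a_n^2 = 32*pi**4/45.
Since a_n^2 = 64/n^4, Σ 1/n^4 = pi**4/90.

pi**4/90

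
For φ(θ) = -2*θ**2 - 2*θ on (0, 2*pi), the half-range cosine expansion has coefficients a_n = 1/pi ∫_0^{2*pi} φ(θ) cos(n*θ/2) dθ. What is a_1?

a_1 = 1/pi ∫_0^{2*pi} (-2*θ**2 - 2*θ) cos(θ/2) dθ.
Integrating by parts twice (tabular method), an antiderivative of (-2*θ**2 - 2*θ) cos(θ/2) is -4*θ**2*sin(θ/2) - 4*θ*sin(θ/2) - 16*θ*cos(θ/2) + 32*sin(θ/2) - 8*cos(θ/2); evaluating from 0 to 2*pi: ∫_{0}^{2*pi} (-2*θ**2 - 2*θ) cos(θ/2) dθ = (8 + 32*pi) - (-8) = 16 + 32*pi.
Hence a_1 = (1/pi)·(16 + 32*pi) = 16/pi + 32.

16/pi + 32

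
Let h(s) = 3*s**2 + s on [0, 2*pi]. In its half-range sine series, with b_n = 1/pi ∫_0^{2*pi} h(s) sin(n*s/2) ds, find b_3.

-32/(9*pi) + 4/3 + 8*pi

b_3 = 1/pi ∫_0^{2*pi} (3*s**2 + s) sin(3*s/2) ds.
Integrating by parts twice (tabular method), an antiderivative of (3*s**2 + s) sin(3*s/2) is -2*s**2*cos(3*s/2) + 8*s*sin(3*s/2)/3 - 2*s*cos(3*s/2)/3 + 4*sin(3*s/2)/9 + 16*cos(3*s/2)/9; evaluating from 0 to 2*pi: ∫_{0}^{2*pi} (3*s**2 + s) sin(3*s/2) ds = (-16/9 + 4*pi/3 + 8*pi**2) - (16/9) = -32/9 + 4*pi/3 + 8*pi**2.
Hence b_3 = (1/pi)·(-32/9 + 4*pi/3 + 8*pi**2) = -32/(9*pi) + 4/3 + 8*pi.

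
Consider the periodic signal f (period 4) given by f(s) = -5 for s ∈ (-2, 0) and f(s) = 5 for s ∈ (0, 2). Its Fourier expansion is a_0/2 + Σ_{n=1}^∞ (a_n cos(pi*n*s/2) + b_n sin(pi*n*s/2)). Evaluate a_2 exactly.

0

a_2 = 1/2 ∫_{-2}^{2} f(s) cos(pi*s) ds.
f is odd and cos(pi*s) is even, so the integrand is odd over a symmetric interval and the integral vanishes.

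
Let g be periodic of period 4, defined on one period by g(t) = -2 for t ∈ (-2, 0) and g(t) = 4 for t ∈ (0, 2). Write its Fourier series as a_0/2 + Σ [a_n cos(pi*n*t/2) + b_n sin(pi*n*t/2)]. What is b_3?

4/pi

b_3 = 1/2 ∫_{-2}^{2} g(t) sin(3*pi*t/2) dt.
Split the integral at the breakpoints.
Directly, an antiderivative of (-2) sin(3*pi*t/2) is 4*cos(3*pi*t/2)/(3*pi); evaluating from -2 to 0: ∫_{-2}^{0} (-2) sin(3*pi*t/2) dt = (4/(3*pi)) - (-4/(3*pi)) = 8/(3*pi).
Directly, an antiderivative of (4) sin(3*pi*t/2) is -8*cos(3*pi*t/2)/(3*pi); evaluating from 0 to 2: ∫_{0}^{2} (4) sin(3*pi*t/2) dt = (8/(3*pi)) - (-8/(3*pi)) = 16/(3*pi).
Summing the pieces and multiplying by (1/2) gives b_3 = 4/pi.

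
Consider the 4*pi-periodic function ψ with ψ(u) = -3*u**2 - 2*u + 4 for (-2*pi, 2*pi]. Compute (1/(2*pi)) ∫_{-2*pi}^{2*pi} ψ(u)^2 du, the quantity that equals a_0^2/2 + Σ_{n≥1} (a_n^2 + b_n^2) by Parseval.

-160*pi**2/3 + 32 + 288*pi**4/5

(1/(2*pi)) ∫_{-2*pi}^{2*pi} ψ(u)^2 du = (1/(2*pi)) · (64*pi*(-25*pi**2 + 15 + 27*pi**4)/15) = -160*pi**2/3 + 32 + 288*pi**4/5.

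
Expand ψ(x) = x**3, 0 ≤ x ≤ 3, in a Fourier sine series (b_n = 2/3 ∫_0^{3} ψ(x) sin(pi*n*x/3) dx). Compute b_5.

b_5 = 2/3 ∫_0^{3} (x**3) sin(5*pi*x/3) dx.
Integrating by parts three times (tabular method), an antiderivative of (x**3) sin(5*pi*x/3) is -3*x**3*cos(5*pi*x/3)/(5*pi) + 27*x**2*sin(5*pi*x/3)/(25*pi**2) + 162*x*cos(5*pi*x/3)/(125*pi**3) - 486*sin(5*pi*x/3)/(625*pi**4); evaluating from 0 to 3: ∫_{0}^{3} (x**3) sin(5*pi*x/3) dx = (81*(-6 + 25*pi**2)/(125*pi**3)) - (0) = 81*(-6 + 25*pi**2)/(125*pi**3).
Hence b_5 = (2/3)·(81*(-6 + 25*pi**2)/(125*pi**3)) = 54*(-6 + 25*pi**2)/(125*pi**3).

54*(-6 + 25*pi**2)/(125*pi**3)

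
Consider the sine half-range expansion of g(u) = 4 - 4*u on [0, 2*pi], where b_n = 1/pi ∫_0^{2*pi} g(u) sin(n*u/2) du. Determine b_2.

8

b_2 = 1/pi ∫_0^{2*pi} (4 - 4*u) sin(u) du.
Integrating by parts (boundary term plus one more integral), an antiderivative of (4 - 4*u) sin(u) is 4*u*cos(u) - 4*sin(u) - 4*cos(u); evaluating from 0 to 2*pi: ∫_{0}^{2*pi} (4 - 4*u) sin(u) du = (-4 + 8*pi) - (-4) = 8*pi.
Hence b_2 = (1/pi)·(8*pi) = 8.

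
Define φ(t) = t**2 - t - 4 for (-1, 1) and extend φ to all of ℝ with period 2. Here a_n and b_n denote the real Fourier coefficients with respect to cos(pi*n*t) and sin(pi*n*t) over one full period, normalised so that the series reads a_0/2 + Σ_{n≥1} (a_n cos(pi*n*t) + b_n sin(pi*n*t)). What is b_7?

-2/(7*pi)

b_7 = ∫_{-1}^{1} φ(t) sin(7*pi*t) dt.
Integrating by parts twice (tabular method), an antiderivative of (t**2 - t - 4) sin(7*pi*t) is -t**2*cos(7*pi*t)/(7*pi) + 2*t*sin(7*pi*t)/(49*pi**2) + t*cos(7*pi*t)/(7*pi) - sin(7*pi*t)/(49*pi**2) + 2*cos(7*pi*t)/(343*pi**3) + 4*cos(7*pi*t)/(7*pi); evaluating from -1 to 1: ∫_{-1}^{1} (t**2 - t - 4) sin(7*pi*t) dt = (2*(-98*pi**2 - 1)/(343*pi**3)) - (2*(-49*pi**2 - 1)/(343*pi**3)) = -2/(7*pi).
Hence b_7 = -2/(7*pi).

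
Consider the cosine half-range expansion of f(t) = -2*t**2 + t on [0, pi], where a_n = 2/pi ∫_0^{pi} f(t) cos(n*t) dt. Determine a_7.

a_7 = 2/pi ∫_0^{pi} (-2*t**2 + t) cos(7*t) dt.
Integrating by parts twice (tabular method), an antiderivative of (-2*t**2 + t) cos(7*t) is -2*t**2*sin(7*t)/7 + t*sin(7*t)/7 - 4*t*cos(7*t)/49 + 4*sin(7*t)/343 + cos(7*t)/49; evaluating from 0 to pi: ∫_{0}^{pi} (-2*t**2 + t) cos(7*t) dt = (-1/49 + 4*pi/49) - (1/49) = -2/49 + 4*pi/49.
Hence a_7 = (2/pi)·(-2/49 + 4*pi/49) = 4*(-1 + 2*pi)/(49*pi).

4*(-1 + 2*pi)/(49*pi)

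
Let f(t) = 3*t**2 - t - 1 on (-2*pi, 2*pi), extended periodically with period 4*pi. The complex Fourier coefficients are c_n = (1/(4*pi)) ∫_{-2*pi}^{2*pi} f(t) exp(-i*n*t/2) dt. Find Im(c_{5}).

Since f is real-valued, Im(c_{5}) = -(1/(4*pi)) ∫_{-2*pi}^{2*pi} f(t) sin(5*t/2) dt = -b_{5}/2.
Integrating by parts twice (tabular method), an antiderivative of (3*t**2 - t - 1) sin(5*t/2) is -6*t**2*cos(5*t/2)/5 + 24*t*sin(5*t/2)/25 + 2*t*cos(5*t/2)/5 - 4*sin(5*t/2)/25 + 98*cos(5*t/2)/125; evaluating from -2*pi to 2*pi: ∫_{-2*pi}^{2*pi} (3*t**2 - t - 1) sin(5*t/2) dt = (-4*pi/5 - 98/125 + 24*pi**2/5) - (-98/125 + 4*pi/5 + 24*pi**2/5) = -8*pi/5.
Hence Im(c_{5}) = (-1/(4*pi))·(-8*pi/5) = 2/5.

2/5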